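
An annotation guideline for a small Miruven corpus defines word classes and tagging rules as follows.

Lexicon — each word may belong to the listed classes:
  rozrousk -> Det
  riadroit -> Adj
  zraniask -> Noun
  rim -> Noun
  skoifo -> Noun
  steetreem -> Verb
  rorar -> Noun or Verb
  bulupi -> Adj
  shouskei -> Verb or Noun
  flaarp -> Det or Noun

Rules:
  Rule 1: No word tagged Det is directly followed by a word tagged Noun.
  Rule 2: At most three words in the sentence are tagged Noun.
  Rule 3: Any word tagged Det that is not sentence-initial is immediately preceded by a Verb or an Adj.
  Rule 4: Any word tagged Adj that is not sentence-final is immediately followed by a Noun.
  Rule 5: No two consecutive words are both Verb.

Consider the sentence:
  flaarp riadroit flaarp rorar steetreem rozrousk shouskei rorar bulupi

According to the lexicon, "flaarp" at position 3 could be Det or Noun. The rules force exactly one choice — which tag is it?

Noun

Candidates per position — 1:flaarp {Det,Noun}; 2:riadroit {Adj}; 3:flaarp {Det,Noun}; 4:rorar {Noun,Verb}; 5:steetreem {Verb}; 6:rozrousk {Det}; 7:shouskei {Verb,Noun}; 8:rorar {Noun,Verb}; 9:bulupi {Adj}.
If word 3 were Det, no tagging could satisfy rule 4; so word 3 is Noun.
If word 4 were Verb, no tagging could satisfy rule 5; so word 4 is Noun.
If word 7 were Noun, no tagging could satisfy rule 1; so word 7 is Verb.
If word 8 were Verb, no tagging could satisfy rule 5; so word 8 is Noun.
If word 1 were Noun, no tagging could satisfy rule 2; so word 1 is Det.
So the tagging must be: Det Adj Noun Noun Verb Det Verb Noun Adj.
Verifying each rule — rule 1 holds; rule 2 holds; rule 3 holds; rule 4 holds; rule 5 holds.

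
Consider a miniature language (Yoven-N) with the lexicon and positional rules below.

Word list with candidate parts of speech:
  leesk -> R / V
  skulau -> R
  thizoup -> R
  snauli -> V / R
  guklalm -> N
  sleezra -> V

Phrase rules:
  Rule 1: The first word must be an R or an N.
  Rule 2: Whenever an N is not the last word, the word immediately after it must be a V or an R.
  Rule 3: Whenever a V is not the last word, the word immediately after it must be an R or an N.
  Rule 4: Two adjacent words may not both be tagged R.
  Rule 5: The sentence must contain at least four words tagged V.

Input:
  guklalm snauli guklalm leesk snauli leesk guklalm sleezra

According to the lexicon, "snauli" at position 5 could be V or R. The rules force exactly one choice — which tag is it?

Candidates per position — 1:guklalm {N}; 2:snauli {V,R}; 3:guklalm {N}; 4:leesk {R,V}; 5:snauli {V,R}; 6:leesk {R,V}; 7:guklalm {N}; 8:sleezra {V}.
Position 5: the remaining choice is settled jointly with positions 2, 4, 6 — only R at position 5 is part of a tagging that satisfies every rule.
The unique satisfying tagging is: N V N V R V N V.
Check: rule 1 ok; rule 2 ok; rule 3 ok; rule 4 ok; rule 5 ok.

R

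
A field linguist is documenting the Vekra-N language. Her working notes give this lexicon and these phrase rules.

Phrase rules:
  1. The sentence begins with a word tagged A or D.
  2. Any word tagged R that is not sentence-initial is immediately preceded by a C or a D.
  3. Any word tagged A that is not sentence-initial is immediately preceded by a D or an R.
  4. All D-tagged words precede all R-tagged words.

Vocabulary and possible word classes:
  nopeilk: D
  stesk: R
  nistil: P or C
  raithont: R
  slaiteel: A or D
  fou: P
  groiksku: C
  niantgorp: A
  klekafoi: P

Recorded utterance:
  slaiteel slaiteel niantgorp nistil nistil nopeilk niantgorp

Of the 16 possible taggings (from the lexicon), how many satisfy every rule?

Candidates per position — 1:slaiteel {A,D}; 2:slaiteel {A,D}; 3:niantgorp {A}; 4:nistil {P,C}; 5:nistil {P,C}; 6:nopeilk {D}; 7:niantgorp {A}.
There are 16 candidate sequences in total.
Checking each against the rules leaves 8 sequences.
Count = 8.

8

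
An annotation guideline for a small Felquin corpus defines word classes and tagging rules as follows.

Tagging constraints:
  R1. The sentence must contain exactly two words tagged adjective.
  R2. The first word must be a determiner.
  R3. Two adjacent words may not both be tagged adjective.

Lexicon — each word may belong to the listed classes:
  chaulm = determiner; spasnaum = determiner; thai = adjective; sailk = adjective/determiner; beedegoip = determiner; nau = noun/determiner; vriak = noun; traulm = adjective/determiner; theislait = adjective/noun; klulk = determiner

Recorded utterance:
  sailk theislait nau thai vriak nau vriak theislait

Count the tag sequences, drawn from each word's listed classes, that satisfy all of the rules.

8

Candidates per position — 1:sailk {adjective,determiner}; 2:theislait {adjective,noun}; 3:nau {noun,determiner}; 4:thai {adjective}; 5:vriak {noun}; 6:nau {noun,determiner}; 7:vriak {noun}; 8:theislait {adjective,noun}.
There are 32 candidate sequences in total.
Checking each against the rules leaves 8 sequences.
Count = 8.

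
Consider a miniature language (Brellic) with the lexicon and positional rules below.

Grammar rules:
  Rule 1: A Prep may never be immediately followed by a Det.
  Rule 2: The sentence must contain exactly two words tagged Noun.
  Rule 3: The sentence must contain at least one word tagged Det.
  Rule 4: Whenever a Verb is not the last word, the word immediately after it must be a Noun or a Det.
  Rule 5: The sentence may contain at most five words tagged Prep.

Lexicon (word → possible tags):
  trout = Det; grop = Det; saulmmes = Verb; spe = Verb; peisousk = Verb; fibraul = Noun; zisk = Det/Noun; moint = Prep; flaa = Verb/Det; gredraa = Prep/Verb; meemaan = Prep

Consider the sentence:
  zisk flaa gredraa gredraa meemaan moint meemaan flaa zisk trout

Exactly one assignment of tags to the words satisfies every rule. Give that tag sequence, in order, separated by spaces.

Candidates per position — 1:zisk {Det,Noun}; 2:flaa {Verb,Det}; 3:gredraa {Prep,Verb}; 4:gredraa {Prep,Verb}; 5:meemaan {Prep}; 6:moint {Prep}; 7:meemaan {Prep}; 8:flaa {Verb,Det}; 9:zisk {Det,Noun}; 10:trout {Det}.
Position 1: Det is ruled out by rule 2; that leaves Noun.
Position 2: Verb is ruled out by rule 4; that leaves Det.
Position 3: Verb is ruled out by rule 4; that leaves Prep.
Position 4: Verb is ruled out by rule 4; that leaves Prep.
Position 8: Det is ruled out by rule 1; that leaves Verb.
Position 9: Det is ruled out by rule 2; that leaves Noun.
That leaves exactly one tagging: Noun Det Prep Prep Prep Prep Prep Verb Noun Det.
Verifying each rule — rule 1 satisfied; rule 2 satisfied; rule 3 satisfied; rule 4 satisfied; rule 5 satisfied.

Noun Det Prep Prep Prep Prep Prep Verb Noun Det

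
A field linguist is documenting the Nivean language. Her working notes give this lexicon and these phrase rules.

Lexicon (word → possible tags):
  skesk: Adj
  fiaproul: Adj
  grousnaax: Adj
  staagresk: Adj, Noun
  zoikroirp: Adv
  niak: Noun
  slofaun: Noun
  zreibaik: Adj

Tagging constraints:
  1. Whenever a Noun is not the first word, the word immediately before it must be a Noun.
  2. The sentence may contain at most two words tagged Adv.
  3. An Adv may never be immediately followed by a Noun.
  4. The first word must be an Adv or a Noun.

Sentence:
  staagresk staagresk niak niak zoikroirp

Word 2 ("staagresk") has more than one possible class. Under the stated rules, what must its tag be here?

Noun

Candidates per position — 1:staagresk {Adj,Noun}; 2:staagresk {Adj,Noun}; 3:niak {Noun}; 4:niak {Noun}; 5:zoikroirp {Adv}.
Word 1 cannot be Adj — rule 1 would then fail for every completion. It is Noun.
Word 2 cannot be Adj — rule 1 would then fail for every completion. It is Noun.
The only consistent sequence is: Noun Noun Noun Noun Adv.
Checking: rule 1 ok; rule 2 ok; rule 3 ok; rule 4 ok.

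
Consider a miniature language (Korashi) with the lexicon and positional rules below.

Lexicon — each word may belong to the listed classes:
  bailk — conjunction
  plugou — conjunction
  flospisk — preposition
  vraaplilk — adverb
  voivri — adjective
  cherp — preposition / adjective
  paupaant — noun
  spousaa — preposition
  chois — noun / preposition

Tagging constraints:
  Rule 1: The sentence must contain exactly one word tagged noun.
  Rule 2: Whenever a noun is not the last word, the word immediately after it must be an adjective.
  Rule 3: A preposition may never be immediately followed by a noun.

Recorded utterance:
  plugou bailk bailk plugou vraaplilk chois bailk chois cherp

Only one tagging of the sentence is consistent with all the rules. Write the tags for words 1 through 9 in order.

Candidates per position — 1:plugou {conjunction}; 2:bailk {conjunction}; 3:bailk {conjunction}; 4:plugou {conjunction}; 5:vraaplilk {adverb}; 6:chois {noun,preposition}; 7:bailk {conjunction}; 8:chois {noun,preposition}; 9:cherp {preposition,adjective}.
If word 6 were noun, no tagging could satisfy rule 2; so word 6 is preposition.
If word 8 were preposition, no tagging could satisfy rule 1; so word 8 is noun.
If word 9 were preposition, no tagging could satisfy rule 2; so word 9 is adjective.
The only consistent sequence is: conjunction conjunction conjunction conjunction adverb preposition conjunction noun adjective.
Checking: rule 1 satisfied; rule 2 satisfied; rule 3 satisfied.

conjunction conjunction conjunction conjunction adverb preposition conjunction noun adjective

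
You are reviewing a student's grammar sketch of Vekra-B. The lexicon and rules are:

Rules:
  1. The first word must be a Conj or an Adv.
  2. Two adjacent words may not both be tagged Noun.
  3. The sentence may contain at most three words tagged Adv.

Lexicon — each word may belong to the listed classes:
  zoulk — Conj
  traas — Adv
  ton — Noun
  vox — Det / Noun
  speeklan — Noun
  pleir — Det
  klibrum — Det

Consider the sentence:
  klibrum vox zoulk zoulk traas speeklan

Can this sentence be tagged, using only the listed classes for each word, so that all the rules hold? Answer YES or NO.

NO

Candidates per position — 1:klibrum {Det}; 2:vox {Det,Noun}; 3:zoulk {Conj}; 4:zoulk {Conj}; 5:traas {Adv}; 6:speeklan {Noun}.
Rule 1 cannot be satisfied by any choice of tags from the lexicon.
So there is no consistent tagging.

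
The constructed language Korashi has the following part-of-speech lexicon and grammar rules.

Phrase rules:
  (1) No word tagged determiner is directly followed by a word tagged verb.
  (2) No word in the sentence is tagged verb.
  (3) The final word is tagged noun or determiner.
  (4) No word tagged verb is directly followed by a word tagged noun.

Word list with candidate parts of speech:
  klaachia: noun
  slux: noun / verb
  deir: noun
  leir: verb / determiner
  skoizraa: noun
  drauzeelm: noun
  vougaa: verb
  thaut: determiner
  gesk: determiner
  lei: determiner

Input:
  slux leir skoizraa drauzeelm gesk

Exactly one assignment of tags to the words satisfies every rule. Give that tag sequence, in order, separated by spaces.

noun determiner noun noun determiner

Candidates per position — 1:slux {noun,verb}; 2:leir {verb,determiner}; 3:skoizraa {noun}; 4:drauzeelm {noun}; 5:gesk {determiner}.
Position 1: verb is ruled out by rule 2; that leaves noun.
Position 2: verb is ruled out by rule 2; that leaves determiner.
The unique satisfying tagging is: noun determiner noun noun determiner.
Rule-by-rule: rule 1 ✓; rule 2 ✓; rule 3 ✓; rule 4 ✓.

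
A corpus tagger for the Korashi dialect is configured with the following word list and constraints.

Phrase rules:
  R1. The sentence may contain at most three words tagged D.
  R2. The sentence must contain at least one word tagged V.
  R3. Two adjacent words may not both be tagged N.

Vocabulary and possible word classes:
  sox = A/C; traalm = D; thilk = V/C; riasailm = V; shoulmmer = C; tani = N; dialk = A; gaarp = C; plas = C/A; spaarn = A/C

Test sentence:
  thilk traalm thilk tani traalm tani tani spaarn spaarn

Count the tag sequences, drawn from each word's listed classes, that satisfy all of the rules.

0

Candidates per position — 1:thilk {V,C}; 2:traalm {D}; 3:thilk {V,C}; 4:tani {N}; 5:traalm {D}; 6:tani {N}; 7:tani {N}; 8:spaarn {A,C}; 9:spaarn {A,C}.
There are 16 candidate sequences in total.
Rule 3 cannot be satisfied by any choice of tags from the lexicon.
So there is no consistent tagging.
Count = 0.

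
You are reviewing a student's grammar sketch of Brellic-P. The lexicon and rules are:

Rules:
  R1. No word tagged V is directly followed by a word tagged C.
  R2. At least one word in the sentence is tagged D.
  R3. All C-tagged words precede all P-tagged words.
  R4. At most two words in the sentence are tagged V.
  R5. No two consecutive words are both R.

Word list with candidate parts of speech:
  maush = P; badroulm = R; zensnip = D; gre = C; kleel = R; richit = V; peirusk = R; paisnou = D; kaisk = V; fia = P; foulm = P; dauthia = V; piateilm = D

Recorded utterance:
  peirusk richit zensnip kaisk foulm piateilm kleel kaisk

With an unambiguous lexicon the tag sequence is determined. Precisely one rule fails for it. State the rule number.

Fixed tagging: R V D V P D R V.
Applying the rules: R1 ✓, R2 ✓, R3 ✓, R4 ✗, R5 ✓.
Only rule 4 fails.

4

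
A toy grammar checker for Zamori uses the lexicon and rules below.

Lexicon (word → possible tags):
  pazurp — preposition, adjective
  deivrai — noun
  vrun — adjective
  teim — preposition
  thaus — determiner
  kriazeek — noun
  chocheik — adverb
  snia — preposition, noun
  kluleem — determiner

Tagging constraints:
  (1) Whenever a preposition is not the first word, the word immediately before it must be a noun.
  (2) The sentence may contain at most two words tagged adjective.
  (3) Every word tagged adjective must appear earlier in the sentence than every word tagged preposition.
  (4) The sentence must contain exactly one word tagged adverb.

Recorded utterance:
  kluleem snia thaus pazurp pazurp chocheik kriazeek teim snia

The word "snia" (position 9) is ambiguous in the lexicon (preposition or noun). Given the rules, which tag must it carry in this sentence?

noun

Candidates per position — 1:kluleem {determiner}; 2:snia {preposition,noun}; 3:thaus {determiner}; 4:pazurp {preposition,adjective}; 5:pazurp {preposition,adjective}; 6:chocheik {adverb}; 7:kriazeek {noun}; 8:teim {preposition}; 9:snia {preposition,noun}.
Position 2: preposition is ruled out by rule 1; that leaves noun.
Position 4: preposition is ruled out by rule 1; that leaves adjective.
Position 5: preposition is ruled out by rule 1; that leaves adjective.
Position 9: preposition is ruled out by rule 1; that leaves noun.
That leaves exactly one tagging: determiner noun determiner adjective adjective adverb noun preposition noun.
Rule-by-rule: rule 1 ✓; rule 2 ✓; rule 3 ✓; rule 4 ✓.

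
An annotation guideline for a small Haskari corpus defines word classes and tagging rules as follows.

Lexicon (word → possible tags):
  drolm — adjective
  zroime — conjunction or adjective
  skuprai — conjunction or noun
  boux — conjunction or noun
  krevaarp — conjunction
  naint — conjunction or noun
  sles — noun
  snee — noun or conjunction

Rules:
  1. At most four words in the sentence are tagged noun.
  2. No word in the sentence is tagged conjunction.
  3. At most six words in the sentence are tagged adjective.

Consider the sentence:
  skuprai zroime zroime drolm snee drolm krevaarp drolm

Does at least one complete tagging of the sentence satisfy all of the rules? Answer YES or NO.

Candidates per position — 1:skuprai {conjunction,noun}; 2:zroime {conjunction,adjective}; 3:zroime {conjunction,adjective}; 4:drolm {adjective}; 5:snee {noun,conjunction}; 6:drolm {adjective}; 7:krevaarp {conjunction}; 8:drolm {adjective}.
Rule 2 cannot be satisfied by any choice of tags from the lexicon.
So there is no consistent tagging.

NO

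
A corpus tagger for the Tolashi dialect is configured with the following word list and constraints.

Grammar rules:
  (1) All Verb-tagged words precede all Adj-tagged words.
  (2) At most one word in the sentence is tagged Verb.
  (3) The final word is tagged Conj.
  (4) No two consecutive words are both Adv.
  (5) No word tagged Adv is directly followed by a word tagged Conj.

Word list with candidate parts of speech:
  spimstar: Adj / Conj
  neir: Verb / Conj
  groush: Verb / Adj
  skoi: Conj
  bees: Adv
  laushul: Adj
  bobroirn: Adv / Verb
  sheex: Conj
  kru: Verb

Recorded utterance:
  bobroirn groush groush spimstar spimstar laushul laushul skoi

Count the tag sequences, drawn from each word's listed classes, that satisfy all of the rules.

12

Candidates per position — 1:bobroirn {Adv,Verb}; 2:groush {Verb,Adj}; 3:groush {Verb,Adj}; 4:spimstar {Adj,Conj}; 5:spimstar {Adj,Conj}; 6:laushul {Adj}; 7:laushul {Adj}; 8:skoi {Conj}.
There are 32 candidate sequences in total.
Checking each against the rules leaves 12 sequences.
Count = 12.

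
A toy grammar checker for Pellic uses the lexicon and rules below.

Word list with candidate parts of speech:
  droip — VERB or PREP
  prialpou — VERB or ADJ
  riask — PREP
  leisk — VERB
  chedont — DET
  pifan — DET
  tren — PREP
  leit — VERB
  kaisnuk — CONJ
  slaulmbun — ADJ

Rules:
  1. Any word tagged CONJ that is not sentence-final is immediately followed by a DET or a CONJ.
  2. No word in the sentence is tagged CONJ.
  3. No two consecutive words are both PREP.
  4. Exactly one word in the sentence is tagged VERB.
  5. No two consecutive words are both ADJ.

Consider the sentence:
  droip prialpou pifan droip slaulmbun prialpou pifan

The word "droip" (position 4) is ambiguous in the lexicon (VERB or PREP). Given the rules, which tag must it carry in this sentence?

Candidates per position — 1:droip {VERB,PREP}; 2:prialpou {VERB,ADJ}; 3:pifan {DET}; 4:droip {VERB,PREP}; 5:slaulmbun {ADJ}; 6:prialpou {VERB,ADJ}; 7:pifan {DET}.
At position 6, choosing ADJ makes rule 5 impossible to satisfy; hence VERB.
At position 1, choosing VERB makes rule 4 impossible to satisfy; hence PREP.
At position 2, choosing VERB makes rule 4 impossible to satisfy; hence ADJ.
At position 4, choosing VERB makes rule 4 impossible to satisfy; hence PREP.
The unique satisfying tagging is: PREP ADJ DET PREP ADJ VERB DET.
Check: rule 1 ok; rule 2 ok; rule 3 ok; rule 4 ok; rule 5 ok.

PREP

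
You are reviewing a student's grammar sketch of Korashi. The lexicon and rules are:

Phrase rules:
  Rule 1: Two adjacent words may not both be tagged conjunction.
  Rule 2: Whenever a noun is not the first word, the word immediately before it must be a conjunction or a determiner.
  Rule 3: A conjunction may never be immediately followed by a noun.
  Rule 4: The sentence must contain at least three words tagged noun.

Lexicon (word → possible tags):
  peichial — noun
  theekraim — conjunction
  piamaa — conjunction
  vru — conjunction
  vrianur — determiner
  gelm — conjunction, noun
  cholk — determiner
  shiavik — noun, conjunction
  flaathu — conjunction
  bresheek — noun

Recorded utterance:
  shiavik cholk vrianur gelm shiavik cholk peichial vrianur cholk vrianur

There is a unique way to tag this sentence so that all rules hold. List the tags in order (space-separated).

Candidates per position — 1:shiavik {noun,conjunction}; 2:cholk {determiner}; 3:vrianur {determiner}; 4:gelm {conjunction,noun}; 5:shiavik {noun,conjunction}; 6:cholk {determiner}; 7:peichial {noun}; 8:vrianur {determiner}; 9:cholk {determiner}; 10:vrianur {determiner}.
The remaining ambiguous positions (1, 4, 5) are resolved jointly — only one combination satisfies every rule.
The only consistent sequence is: noun determiner determiner noun conjunction determiner noun determiner determiner determiner.
Check: rule 1 holds; rule 2 holds; rule 3 holds; rule 4 holds.

noun determiner determiner noun conjunction determiner noun determiner determiner determiner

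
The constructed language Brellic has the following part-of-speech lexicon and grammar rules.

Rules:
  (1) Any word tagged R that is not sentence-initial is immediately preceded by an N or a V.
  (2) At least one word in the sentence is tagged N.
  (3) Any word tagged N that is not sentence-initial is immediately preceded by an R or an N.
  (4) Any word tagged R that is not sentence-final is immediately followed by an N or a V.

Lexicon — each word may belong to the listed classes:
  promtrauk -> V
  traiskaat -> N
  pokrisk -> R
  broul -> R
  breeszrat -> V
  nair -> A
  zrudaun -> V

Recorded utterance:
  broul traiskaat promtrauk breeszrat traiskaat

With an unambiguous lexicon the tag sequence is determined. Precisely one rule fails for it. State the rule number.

Fixed tagging: R N V V N.
Checking each rule: R1 holds, R2 holds, R3 violated, R4 holds.
Only rule 3 fails.

3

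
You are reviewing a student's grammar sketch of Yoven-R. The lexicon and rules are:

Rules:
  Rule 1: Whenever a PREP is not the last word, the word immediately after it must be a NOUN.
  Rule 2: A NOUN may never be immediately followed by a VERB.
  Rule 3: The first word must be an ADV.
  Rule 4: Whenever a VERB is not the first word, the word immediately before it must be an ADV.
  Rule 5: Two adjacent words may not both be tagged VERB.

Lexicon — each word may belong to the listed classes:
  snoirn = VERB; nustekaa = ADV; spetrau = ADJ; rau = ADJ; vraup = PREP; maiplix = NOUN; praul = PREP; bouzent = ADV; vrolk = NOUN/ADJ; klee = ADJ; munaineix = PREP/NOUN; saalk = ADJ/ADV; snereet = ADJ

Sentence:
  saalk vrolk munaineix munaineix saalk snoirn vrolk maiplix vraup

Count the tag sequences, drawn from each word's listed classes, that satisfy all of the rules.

8

Candidates per position — 1:saalk {ADJ,ADV}; 2:vrolk {NOUN,ADJ}; 3:munaineix {PREP,NOUN}; 4:munaineix {PREP,NOUN}; 5:saalk {ADJ,ADV}; 6:snoirn {VERB}; 7:vrolk {NOUN,ADJ}; 8:maiplix {NOUN}; 9:vraup {PREP}.
There are 64 candidate sequences in total.
Checking each against the rules leaves 8 sequences.
Count = 8.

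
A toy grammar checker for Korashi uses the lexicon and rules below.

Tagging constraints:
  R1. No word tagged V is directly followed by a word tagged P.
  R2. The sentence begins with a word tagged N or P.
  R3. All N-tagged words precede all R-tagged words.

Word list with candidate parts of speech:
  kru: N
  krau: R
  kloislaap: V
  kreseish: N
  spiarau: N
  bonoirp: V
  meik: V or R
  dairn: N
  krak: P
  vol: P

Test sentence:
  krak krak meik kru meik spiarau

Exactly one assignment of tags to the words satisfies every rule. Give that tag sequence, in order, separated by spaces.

P P V N V N

Candidates per position — 1:krak {P}; 2:krak {P}; 3:meik {V,R}; 4:kru {N}; 5:meik {V,R}; 6:spiarau {N}.
Word 3 cannot be R — rule 3 would then fail for every completion. It is V.
Word 5 cannot be R — rule 3 would then fail for every completion. It is V.
The only consistent sequence is: P P V N V N.
Checking: rule 1 holds; rule 2 holds; rule 3 holds.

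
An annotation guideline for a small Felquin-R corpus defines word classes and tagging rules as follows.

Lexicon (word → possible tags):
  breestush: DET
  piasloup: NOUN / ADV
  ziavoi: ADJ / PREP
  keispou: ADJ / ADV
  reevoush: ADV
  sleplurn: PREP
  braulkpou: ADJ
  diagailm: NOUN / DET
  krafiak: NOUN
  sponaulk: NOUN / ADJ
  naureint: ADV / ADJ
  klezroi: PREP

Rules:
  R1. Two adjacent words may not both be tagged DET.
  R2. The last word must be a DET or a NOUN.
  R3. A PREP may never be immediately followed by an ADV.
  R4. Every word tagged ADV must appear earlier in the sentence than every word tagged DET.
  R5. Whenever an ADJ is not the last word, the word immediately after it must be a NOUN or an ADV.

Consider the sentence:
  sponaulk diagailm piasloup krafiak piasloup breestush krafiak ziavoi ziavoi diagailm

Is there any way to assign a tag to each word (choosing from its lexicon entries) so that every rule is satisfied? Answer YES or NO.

YES

Candidates per position — 1:sponaulk {NOUN,ADJ}; 2:diagailm {NOUN,DET}; 3:piasloup {NOUN,ADV}; 4:krafiak {NOUN}; 5:piasloup {NOUN,ADV}; 6:breestush {DET}; 7:krafiak {NOUN}; 8:ziavoi {ADJ,PREP}; 9:ziavoi {ADJ,PREP}; 10:diagailm {NOUN,DET}.
One satisfying assignment: NOUN NOUN NOUN NOUN NOUN DET NOUN PREP PREP NOUN.
Rule-by-rule: rule 1 holds; rule 2 holds; rule 3 holds; rule 4 holds; rule 5 holds.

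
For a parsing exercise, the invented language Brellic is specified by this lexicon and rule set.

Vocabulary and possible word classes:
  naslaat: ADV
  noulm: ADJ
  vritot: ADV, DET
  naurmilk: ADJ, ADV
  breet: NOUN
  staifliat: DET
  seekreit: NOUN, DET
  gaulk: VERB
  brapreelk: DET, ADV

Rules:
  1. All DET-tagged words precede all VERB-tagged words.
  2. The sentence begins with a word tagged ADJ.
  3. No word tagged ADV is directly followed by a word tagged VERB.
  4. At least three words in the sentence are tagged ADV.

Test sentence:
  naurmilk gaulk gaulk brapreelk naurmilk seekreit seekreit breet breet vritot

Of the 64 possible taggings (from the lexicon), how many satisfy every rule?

Candidates per position — 1:naurmilk {ADJ,ADV}; 2:gaulk {VERB}; 3:gaulk {VERB}; 4:brapreelk {DET,ADV}; 5:naurmilk {ADJ,ADV}; 6:seekreit {NOUN,DET}; 7:seekreit {NOUN,DET}; 8:breet {NOUN}; 9:breet {NOUN}; 10:vritot {ADV,DET}.
There are 64 candidate sequences in total.
The sequences that satisfy every rule: ADJ VERB VERB ADV ADV NOUN NOUN NOUN NOUN ADV.
Count = 1.

1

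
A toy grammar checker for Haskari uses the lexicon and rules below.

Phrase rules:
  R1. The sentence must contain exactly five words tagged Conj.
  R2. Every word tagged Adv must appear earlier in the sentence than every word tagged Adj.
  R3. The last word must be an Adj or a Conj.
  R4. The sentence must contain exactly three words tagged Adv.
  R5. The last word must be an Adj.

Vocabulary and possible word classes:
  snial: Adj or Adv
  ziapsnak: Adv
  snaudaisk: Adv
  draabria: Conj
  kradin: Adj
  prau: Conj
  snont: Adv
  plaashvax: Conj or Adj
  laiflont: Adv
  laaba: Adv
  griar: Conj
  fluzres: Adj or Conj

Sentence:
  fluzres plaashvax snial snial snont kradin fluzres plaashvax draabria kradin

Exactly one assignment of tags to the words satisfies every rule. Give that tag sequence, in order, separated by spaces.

Conj Conj Adv Adv Adv Adj Conj Conj Conj Adj

Candidates per position — 1:fluzres {Adj,Conj}; 2:plaashvax {Conj,Adj}; 3:snial {Adj,Adv}; 4:snial {Adj,Adv}; 5:snont {Adv}; 6:kradin {Adj}; 7:fluzres {Adj,Conj}; 8:plaashvax {Conj,Adj}; 9:draabria {Conj}; 10:kradin {Adj}.
Word 1 cannot be Adj — rule 1 would then fail for every completion. It is Conj.
Word 2 cannot be Adj — rule 1 would then fail for every completion. It is Conj.
Word 3 cannot be Adj — rule 2 would then fail for every completion. It is Adv.
Word 4 cannot be Adj — rule 2 would then fail for every completion. It is Adv.
Word 7 cannot be Adj — rule 1 would then fail for every completion. It is Conj.
Word 8 cannot be Adj — rule 1 would then fail for every completion. It is Conj.
The unique satisfying tagging is: Conj Conj Adv Adv Adv Adj Conj Conj Conj Adj.
Check: rule 1 ✓; rule 2 ✓; rule 3 ✓; rule 4 ✓; rule 5 ✓.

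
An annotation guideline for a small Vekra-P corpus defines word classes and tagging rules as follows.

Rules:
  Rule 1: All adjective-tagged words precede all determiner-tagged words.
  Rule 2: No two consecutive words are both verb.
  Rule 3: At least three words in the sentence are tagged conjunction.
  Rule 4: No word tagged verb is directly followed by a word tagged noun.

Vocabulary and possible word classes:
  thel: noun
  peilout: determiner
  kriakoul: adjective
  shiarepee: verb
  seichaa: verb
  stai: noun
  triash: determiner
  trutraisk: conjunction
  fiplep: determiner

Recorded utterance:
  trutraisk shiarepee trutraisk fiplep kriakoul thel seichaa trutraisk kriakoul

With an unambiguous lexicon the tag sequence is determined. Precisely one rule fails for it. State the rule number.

1

Fixed tagging: conjunction verb conjunction determiner adjective noun verb conjunction adjective.
Rule check: R1 fails, R2 ok, R3 ok, R4 ok.
Only rule 1 fails.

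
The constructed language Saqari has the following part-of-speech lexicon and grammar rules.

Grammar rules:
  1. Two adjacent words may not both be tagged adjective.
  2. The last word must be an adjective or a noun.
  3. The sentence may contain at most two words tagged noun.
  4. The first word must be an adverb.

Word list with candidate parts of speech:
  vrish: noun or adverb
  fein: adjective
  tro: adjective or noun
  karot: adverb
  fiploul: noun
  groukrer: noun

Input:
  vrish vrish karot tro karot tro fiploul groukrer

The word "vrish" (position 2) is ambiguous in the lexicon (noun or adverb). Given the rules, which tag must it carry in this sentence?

Candidates per position — 1:vrish {noun,adverb}; 2:vrish {noun,adverb}; 3:karot {adverb}; 4:tro {adjective,noun}; 5:karot {adverb}; 6:tro {adjective,noun}; 7:fiploul {noun}; 8:groukrer {noun}.
Position 1: noun is ruled out by rule 3; that leaves adverb.
Position 2: noun is ruled out by rule 3; that leaves adverb.
Position 4: noun is ruled out by rule 3; that leaves adjective.
Position 6: noun is ruled out by rule 3; that leaves adjective.
The only consistent sequence is: adverb adverb adverb adjective adverb adjective noun noun.
Verifying each rule — rule 1 ✓; rule 2 ✓; rule 3 ✓; rule 4 ✓.

adverb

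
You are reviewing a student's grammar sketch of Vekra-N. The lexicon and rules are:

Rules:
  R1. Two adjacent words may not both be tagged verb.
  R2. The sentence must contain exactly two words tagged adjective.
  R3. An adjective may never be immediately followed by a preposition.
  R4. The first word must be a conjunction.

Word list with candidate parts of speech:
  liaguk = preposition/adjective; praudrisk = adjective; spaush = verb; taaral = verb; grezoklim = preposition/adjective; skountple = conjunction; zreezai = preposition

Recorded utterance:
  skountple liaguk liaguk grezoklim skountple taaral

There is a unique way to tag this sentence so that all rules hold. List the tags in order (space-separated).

Candidates per position — 1:skountple {conjunction}; 2:liaguk {preposition,adjective}; 3:liaguk {preposition,adjective}; 4:grezoklim {preposition,adjective}; 5:skountple {conjunction}; 6:taaral {verb}.
The remaining ambiguous positions (2, 3, 4) are resolved jointly — only one combination satisfies every rule.
That leaves exactly one tagging: conjunction preposition adjective adjective conjunction verb.
Checking: rule 1 ok; rule 2 ok; rule 3 ok; rule 4 ok.

conjunction preposition adjective adjective conjunction verb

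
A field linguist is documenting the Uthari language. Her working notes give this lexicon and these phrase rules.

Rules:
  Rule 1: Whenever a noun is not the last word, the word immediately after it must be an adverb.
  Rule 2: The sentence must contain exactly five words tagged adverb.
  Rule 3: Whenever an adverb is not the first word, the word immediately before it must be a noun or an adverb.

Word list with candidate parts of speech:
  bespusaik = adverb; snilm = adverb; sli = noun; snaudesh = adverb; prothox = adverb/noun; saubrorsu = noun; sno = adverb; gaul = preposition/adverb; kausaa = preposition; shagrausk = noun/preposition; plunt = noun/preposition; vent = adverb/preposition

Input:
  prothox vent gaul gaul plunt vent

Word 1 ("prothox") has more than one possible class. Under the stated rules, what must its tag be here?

adverb

Candidates per position — 1:prothox {adverb,noun}; 2:vent {adverb,preposition}; 3:gaul {preposition,adverb}; 4:gaul {preposition,adverb}; 5:plunt {noun,preposition}; 6:vent {adverb,preposition}.
If word 1 were noun, no tagging could satisfy rule 2; so word 1 is adverb.
If word 2 were preposition, no tagging could satisfy rule 2; so word 2 is adverb.
If word 3 were preposition, no tagging could satisfy rule 2; so word 3 is adverb.
If word 4 were preposition, no tagging could satisfy rule 2; so word 4 is adverb.
If word 6 were preposition, no tagging could satisfy rule 2; so word 6 is adverb.
If word 5 were preposition, no tagging could satisfy rule 3; so word 5 is noun.
So the tagging must be: adverb adverb adverb adverb noun adverb.
Check: rule 1 ok; rule 2 ok; rule 3 ok.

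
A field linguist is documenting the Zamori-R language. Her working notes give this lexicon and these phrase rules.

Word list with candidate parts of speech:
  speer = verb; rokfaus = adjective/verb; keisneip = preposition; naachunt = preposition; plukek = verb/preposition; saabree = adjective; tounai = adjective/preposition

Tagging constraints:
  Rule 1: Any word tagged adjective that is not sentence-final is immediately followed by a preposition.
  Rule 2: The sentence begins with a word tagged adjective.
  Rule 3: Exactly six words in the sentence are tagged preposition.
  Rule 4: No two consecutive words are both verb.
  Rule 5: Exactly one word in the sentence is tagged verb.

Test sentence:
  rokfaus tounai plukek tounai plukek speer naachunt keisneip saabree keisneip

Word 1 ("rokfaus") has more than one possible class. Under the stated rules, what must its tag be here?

adjective

Candidates per position — 1:rokfaus {adjective,verb}; 2:tounai {adjective,preposition}; 3:plukek {verb,preposition}; 4:tounai {adjective,preposition}; 5:plukek {verb,preposition}; 6:speer {verb}; 7:naachunt {preposition}; 8:keisneip {preposition}; 9:saabree {adjective}; 10:keisneip {preposition}.
At position 1, choosing verb makes rule 2 impossible to satisfy; hence adjective.
At position 2, choosing adjective makes rule 1 impossible to satisfy; hence preposition.
At position 3, choosing verb makes rule 5 impossible to satisfy; hence preposition.
At position 5, choosing verb makes rule 4 impossible to satisfy; hence preposition.
At position 4, choosing preposition makes rule 3 impossible to satisfy; hence adjective.
So the tagging must be: adjective preposition preposition adjective preposition verb preposition preposition adjective preposition.
Checking: rule 1 holds; rule 2 holds; rule 3 holds; rule 4 holds; rule 5 holds.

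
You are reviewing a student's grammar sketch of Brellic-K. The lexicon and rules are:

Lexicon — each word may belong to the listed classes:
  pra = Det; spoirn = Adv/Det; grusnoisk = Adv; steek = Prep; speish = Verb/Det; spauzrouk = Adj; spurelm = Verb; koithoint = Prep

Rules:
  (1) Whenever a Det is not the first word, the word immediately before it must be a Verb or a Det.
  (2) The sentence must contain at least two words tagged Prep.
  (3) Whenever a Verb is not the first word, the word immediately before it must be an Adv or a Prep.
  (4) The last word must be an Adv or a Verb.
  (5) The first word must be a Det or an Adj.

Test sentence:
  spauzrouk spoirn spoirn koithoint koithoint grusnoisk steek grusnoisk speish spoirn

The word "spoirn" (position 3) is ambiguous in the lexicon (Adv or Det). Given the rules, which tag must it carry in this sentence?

Adv

Candidates per position — 1:spauzrouk {Adj}; 2:spoirn {Adv,Det}; 3:spoirn {Adv,Det}; 4:koithoint {Prep}; 5:koithoint {Prep}; 6:grusnoisk {Adv}; 7:steek {Prep}; 8:grusnoisk {Adv}; 9:speish {Verb,Det}; 10:spoirn {Adv,Det}.
At position 2, choosing Det makes rule 1 impossible to satisfy; hence Adv.
At position 3, choosing Det makes rule 1 impossible to satisfy; hence Adv.
At position 9, choosing Det makes rule 1 impossible to satisfy; hence Verb.
At position 10, choosing Det makes rule 4 impossible to satisfy; hence Adv.
The only consistent sequence is: Adj Adv Adv Prep Prep Adv Prep Adv Verb Adv.
Rule-by-rule: rule 1 holds; rule 2 holds; rule 3 holds; rule 4 holds; rule 5 holds.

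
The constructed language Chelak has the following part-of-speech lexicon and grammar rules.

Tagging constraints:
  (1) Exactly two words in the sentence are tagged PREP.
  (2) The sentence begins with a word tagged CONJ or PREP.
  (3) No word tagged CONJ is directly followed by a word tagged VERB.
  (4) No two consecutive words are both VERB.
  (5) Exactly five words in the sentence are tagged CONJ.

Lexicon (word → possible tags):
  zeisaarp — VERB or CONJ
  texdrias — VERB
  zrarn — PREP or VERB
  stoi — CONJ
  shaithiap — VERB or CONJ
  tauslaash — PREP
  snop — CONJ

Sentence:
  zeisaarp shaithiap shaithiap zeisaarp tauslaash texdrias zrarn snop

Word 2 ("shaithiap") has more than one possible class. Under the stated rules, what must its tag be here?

Candidates per position — 1:zeisaarp {VERB,CONJ}; 2:shaithiap {VERB,CONJ}; 3:shaithiap {VERB,CONJ}; 4:zeisaarp {VERB,CONJ}; 5:tauslaash {PREP}; 6:texdrias {VERB}; 7:zrarn {PREP,VERB}; 8:snop {CONJ}.
At position 1, choosing VERB makes rule 2 impossible to satisfy; hence CONJ.
At position 2, choosing VERB makes rule 3 impossible to satisfy; hence CONJ.
At position 3, choosing VERB makes rule 3 impossible to satisfy; hence CONJ.
At position 4, choosing VERB makes rule 3 impossible to satisfy; hence CONJ.
At position 7, choosing VERB makes rule 1 impossible to satisfy; hence PREP.
That leaves exactly one tagging: CONJ CONJ CONJ CONJ PREP VERB PREP CONJ.
Verifying each rule — rule 1 ok; rule 2 ok; rule 3 ok; rule 4 ok; rule 5 ok.

CONJ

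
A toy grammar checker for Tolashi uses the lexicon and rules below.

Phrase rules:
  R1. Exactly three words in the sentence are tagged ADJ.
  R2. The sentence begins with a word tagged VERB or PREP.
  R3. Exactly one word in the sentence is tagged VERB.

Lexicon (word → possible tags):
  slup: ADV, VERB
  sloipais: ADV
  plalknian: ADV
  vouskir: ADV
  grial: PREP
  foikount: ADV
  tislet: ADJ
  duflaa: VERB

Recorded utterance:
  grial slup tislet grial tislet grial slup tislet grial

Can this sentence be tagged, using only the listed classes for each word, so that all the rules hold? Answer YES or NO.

YES

Candidates per position — 1:grial {PREP}; 2:slup {ADV,VERB}; 3:tislet {ADJ}; 4:grial {PREP}; 5:tislet {ADJ}; 6:grial {PREP}; 7:slup {ADV,VERB}; 8:tislet {ADJ}; 9:grial {PREP}.
One satisfying assignment: PREP ADV ADJ PREP ADJ PREP VERB ADJ PREP.
Check: rule 1 holds; rule 2 holds; rule 3 holds.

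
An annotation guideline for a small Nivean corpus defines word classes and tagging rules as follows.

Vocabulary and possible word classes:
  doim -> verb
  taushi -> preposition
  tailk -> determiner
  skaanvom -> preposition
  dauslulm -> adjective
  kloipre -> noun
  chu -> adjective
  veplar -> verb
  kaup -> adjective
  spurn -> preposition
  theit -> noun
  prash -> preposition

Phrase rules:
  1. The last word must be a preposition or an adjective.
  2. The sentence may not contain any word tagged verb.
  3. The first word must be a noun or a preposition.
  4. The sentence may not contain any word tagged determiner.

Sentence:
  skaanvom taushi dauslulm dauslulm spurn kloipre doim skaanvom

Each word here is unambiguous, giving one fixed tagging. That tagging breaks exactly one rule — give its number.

2

Fixed tagging: preposition preposition adjective adjective preposition noun verb preposition.
Checking each rule: R1 holds, R2 violated, R3 holds, R4 holds.
Only rule 2 fails.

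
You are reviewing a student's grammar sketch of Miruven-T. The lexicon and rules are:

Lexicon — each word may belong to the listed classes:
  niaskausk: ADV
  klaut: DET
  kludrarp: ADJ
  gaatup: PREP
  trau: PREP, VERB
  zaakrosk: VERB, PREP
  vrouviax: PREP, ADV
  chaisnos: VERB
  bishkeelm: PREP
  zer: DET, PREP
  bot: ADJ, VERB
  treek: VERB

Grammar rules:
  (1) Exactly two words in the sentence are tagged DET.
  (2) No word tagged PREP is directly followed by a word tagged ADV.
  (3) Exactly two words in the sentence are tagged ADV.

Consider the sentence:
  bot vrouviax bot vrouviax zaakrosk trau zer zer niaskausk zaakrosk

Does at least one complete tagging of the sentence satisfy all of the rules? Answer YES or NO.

YES

Candidates per position — 1:bot {ADJ,VERB}; 2:vrouviax {PREP,ADV}; 3:bot {ADJ,VERB}; 4:vrouviax {PREP,ADV}; 5:zaakrosk {VERB,PREP}; 6:trau {PREP,VERB}; 7:zer {DET,PREP}; 8:zer {DET,PREP}; 9:niaskausk {ADV}; 10:zaakrosk {VERB,PREP}.
One satisfying assignment: VERB PREP VERB ADV PREP VERB DET DET ADV PREP.
Check: rule 1 holds; rule 2 holds; rule 3 holds.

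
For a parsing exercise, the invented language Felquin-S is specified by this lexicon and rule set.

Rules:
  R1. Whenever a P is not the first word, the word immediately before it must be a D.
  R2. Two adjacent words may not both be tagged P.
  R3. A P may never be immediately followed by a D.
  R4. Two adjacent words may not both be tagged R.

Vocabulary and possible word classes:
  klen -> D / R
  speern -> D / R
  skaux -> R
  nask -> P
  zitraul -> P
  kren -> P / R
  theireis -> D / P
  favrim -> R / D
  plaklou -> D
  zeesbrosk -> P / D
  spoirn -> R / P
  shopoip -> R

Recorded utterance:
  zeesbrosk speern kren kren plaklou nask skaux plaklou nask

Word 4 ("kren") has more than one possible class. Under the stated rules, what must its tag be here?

R

Candidates per position — 1:zeesbrosk {P,D}; 2:speern {D,R}; 3:kren {P,R}; 4:kren {P,R}; 5:plaklou {D}; 6:nask {P}; 7:skaux {R}; 8:plaklou {D}; 9:nask {P}.
If word 4 were P, no tagging could satisfy rule 1; so word 4 is R.
If word 3 were R, no tagging could satisfy rule 4; so word 3 is P.
If word 2 were R, no tagging could satisfy rule 1; so word 2 is D.
If word 1 were P, no tagging could satisfy rule 3; so word 1 is D.
The only consistent sequence is: D D P R D P R D P.
Checking: rule 1 ok; rule 2 ok; rule 3 ok; rule 4 ok.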